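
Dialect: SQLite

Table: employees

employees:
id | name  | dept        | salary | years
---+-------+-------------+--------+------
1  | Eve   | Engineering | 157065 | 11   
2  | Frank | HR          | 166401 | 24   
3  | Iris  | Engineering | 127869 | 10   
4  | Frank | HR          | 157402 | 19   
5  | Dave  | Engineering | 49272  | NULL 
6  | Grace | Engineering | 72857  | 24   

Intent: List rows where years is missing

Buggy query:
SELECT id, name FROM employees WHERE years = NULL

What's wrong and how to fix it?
Bug: Comparing to NULL with '=' never matches; NULL = NULL is unknown, not true

Fix: Use IS NULL to test for NULL

Corrected query:
SELECT id, name FROM employees WHERE years IS NULL

Result:
id | name
---+-----
5  | Dave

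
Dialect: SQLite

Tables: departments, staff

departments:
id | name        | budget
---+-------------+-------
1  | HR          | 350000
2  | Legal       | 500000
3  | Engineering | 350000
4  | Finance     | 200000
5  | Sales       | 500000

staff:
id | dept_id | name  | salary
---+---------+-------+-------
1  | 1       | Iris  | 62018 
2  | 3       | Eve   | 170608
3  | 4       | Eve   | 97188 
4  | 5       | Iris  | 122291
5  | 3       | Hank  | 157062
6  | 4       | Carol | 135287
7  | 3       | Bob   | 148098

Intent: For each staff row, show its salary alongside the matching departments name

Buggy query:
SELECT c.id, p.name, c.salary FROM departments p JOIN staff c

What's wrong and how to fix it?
Bug: JOIN with no ON clause produces a cartesian product; every staff row pairs with every departments row

Fix: Specify the join condition linking the foreign key to the parent id

Corrected query:
SELECT c.id, p.name, c.salary FROM departments p JOIN staff c ON c.dept_id = p.id

Result:
id | name        | salary
---+-------------+-------
1  | HR          | 62018 
2  | Engineering | 170608
3  | Finance     | 97188 
4  | Sales       | 122291
5  | Engineering | 157062
6  | Finance     | 135287
7  | Engineering | 148098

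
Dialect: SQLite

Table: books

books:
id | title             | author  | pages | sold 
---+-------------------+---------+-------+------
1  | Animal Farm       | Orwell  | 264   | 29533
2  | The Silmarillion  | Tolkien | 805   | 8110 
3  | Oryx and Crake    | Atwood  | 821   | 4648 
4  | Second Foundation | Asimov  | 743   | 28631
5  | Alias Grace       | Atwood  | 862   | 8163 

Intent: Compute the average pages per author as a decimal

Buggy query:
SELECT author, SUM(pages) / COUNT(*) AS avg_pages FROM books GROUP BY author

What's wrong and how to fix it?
Bug: SUM(pages) and COUNT(*) are both integers; the division truncates the fractional part

Fix: Cast one side to REAL so the division keeps the fractional part

Corrected query:
SELECT author, SUM(pages) * 1.0 / COUNT(*) AS avg_pages FROM books GROUP BY author

Result:
author  | avg_pages
--------+----------
Asimov  | 743      
Atwood  | 841.5    
Orwell  | 264      
Tolkien | 805      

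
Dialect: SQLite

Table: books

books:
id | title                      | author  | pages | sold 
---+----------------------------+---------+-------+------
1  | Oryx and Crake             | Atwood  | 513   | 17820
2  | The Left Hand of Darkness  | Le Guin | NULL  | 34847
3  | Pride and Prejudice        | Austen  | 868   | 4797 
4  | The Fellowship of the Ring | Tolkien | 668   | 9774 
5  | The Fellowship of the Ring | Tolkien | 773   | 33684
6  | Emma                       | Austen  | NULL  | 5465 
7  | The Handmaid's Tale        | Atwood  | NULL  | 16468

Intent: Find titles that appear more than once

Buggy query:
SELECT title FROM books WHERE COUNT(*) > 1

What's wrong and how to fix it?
Bug: WHERE can't reference COUNT(*); aggregates are computed after WHERE

Fix: GROUP BY title, then filter groups with HAVING COUNT(*) > 1

Corrected query:
SELECT title FROM books GROUP BY title HAVING COUNT(*) > 1

Result:
title                     
--------------------------
The Fellowship of the Ring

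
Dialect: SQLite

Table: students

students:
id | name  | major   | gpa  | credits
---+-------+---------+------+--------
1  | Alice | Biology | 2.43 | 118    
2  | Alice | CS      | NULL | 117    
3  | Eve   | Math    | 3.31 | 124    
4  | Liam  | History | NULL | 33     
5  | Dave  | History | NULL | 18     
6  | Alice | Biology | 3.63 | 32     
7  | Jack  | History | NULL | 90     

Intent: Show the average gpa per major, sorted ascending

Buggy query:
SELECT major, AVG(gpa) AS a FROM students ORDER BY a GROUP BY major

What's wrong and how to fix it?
Bug: GROUP BY must precede ORDER BY

Fix: Move ORDER BY to the end, after GROUP BY

Corrected query:
SELECT major, AVG(gpa) AS a FROM students GROUP BY major ORDER BY a

Result:
major   | a   
--------+-----
CS      | NULL
History | NULL
Biology | 3.03
Math    | 3.31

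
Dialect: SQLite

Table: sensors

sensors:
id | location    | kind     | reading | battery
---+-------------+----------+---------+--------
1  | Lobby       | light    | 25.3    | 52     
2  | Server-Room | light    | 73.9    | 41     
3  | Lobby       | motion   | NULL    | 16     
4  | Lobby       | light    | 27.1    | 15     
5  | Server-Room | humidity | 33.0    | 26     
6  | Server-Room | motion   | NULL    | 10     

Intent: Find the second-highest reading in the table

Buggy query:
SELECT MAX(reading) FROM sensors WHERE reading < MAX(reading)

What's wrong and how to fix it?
Bug: MAX(reading) on the right of the comparison is an aggregate-in-WHERE error

Fix: Put the inner MAX in a scalar subquery

Corrected query:
SELECT MAX(reading) FROM sensors WHERE reading < (SELECT MAX(reading) FROM sensors)

Result:
MAX(reading)
------------
33          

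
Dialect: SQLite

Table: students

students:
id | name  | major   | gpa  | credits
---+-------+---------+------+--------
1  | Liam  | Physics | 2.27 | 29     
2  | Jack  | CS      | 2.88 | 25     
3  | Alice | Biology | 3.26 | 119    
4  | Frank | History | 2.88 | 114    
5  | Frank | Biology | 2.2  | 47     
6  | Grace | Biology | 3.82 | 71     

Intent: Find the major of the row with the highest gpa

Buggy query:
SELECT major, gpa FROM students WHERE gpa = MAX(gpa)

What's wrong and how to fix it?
Bug: WHERE is evaluated per row; an aggregate over the whole table isn't defined there

Fix: Wrap MAX in a scalar subquery so WHERE compares against a single value

Corrected query:
SELECT major, gpa FROM students WHERE gpa = (SELECT MAX(gpa) FROM students)

Result:
major   | gpa 
--------+-----
Biology | 3.82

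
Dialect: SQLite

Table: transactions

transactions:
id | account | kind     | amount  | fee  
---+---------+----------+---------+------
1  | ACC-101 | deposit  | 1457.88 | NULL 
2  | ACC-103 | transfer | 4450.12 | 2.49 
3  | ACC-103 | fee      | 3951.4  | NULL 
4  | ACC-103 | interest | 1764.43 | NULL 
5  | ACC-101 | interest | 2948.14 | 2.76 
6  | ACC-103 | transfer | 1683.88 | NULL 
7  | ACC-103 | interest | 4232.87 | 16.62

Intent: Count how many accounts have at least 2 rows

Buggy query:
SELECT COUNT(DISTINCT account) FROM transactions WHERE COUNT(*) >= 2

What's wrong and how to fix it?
Bug: WHERE filters individual rows, not groups, so a group-level COUNT is invalid there

Fix: Use a subquery that GROUPs and filters with HAVING, then count its rows

Corrected query:
SELECT COUNT(*) FROM (SELECT account FROM transactions GROUP BY account HAVING COUNT(*) >= 2)

Result:
COUNT(*)
--------
2       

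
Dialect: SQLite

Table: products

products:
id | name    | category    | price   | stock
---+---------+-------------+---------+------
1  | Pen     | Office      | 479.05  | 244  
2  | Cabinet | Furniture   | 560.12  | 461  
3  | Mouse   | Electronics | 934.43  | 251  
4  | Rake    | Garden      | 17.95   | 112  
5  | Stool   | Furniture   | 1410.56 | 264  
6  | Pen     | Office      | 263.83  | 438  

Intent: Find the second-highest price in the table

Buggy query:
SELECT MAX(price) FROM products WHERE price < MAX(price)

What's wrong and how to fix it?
Bug: The inner MAX is an aggregate inside WHERE, which is not allowed

Fix: Compute the overall MAX in a subquery, then take MAX of rows below it

Corrected query:
SELECT MAX(price) FROM products WHERE price < (SELECT MAX(price) FROM products)

Result:
MAX(price)
----------
934.43    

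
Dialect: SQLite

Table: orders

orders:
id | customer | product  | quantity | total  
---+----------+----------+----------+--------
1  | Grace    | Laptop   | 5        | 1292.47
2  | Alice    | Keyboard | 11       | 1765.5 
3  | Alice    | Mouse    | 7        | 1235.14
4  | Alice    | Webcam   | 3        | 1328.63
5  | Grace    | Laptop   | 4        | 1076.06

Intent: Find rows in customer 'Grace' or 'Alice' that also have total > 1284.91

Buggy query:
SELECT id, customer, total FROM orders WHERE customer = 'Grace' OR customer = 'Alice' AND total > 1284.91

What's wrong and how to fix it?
Bug: AND binds tighter than OR, so this parses as customer = 'Grace' OR (customer = 'Alice' AND total > 1284.91)

Fix: Add parentheses around the OR so the AND applies to both alternatives

Corrected query:
SELECT id, customer, total FROM orders WHERE (customer = 'Grace' OR customer = 'Alice') AND total > 1284.91

Result:
id | customer | total  
---+----------+--------
1  | Grace    | 1292.47
2  | Alice    | 1765.5 
4  | Alice    | 1328.63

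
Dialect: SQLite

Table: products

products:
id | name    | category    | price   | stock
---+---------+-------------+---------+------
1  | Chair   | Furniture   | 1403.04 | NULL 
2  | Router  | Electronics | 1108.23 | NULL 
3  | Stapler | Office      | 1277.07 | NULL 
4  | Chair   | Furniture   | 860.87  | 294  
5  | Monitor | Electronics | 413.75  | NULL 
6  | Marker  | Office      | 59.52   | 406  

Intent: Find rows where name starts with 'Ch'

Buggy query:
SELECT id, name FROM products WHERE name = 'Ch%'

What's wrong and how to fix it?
Bug: '=' compares the literal string including the % character; pattern matching needs LIKE

Fix: Use LIKE for wildcard pattern matching

Corrected query:
SELECT id, name FROM products WHERE name LIKE 'Ch%'

Result:
id | name 
---+------
1  | Chair
4  | Chair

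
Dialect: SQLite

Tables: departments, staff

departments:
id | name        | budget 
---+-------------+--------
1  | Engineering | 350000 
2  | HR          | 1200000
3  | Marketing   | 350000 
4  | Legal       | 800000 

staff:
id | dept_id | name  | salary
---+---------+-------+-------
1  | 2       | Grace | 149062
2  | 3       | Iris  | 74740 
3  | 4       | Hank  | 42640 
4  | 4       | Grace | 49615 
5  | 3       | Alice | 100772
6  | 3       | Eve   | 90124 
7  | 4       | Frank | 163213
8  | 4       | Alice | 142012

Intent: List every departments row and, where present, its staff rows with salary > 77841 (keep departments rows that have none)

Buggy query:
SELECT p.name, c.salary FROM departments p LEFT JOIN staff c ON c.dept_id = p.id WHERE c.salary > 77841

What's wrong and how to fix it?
Bug: A WHERE condition on the right-hand table after LEFT JOIN drops unmatched parents

Fix: Put 'c.salary > 77841' in the JOIN's ON clause instead of WHERE

Corrected query:
SELECT p.name, c.salary FROM departments p LEFT JOIN staff c ON c.dept_id = p.id AND c.salary > 77841

Result:
name        | salary
------------+-------
Engineering | NULL  
HR          | 149062
Marketing   | 90124 
Marketing   | 100772
Legal       | 142012
Legal       | 163213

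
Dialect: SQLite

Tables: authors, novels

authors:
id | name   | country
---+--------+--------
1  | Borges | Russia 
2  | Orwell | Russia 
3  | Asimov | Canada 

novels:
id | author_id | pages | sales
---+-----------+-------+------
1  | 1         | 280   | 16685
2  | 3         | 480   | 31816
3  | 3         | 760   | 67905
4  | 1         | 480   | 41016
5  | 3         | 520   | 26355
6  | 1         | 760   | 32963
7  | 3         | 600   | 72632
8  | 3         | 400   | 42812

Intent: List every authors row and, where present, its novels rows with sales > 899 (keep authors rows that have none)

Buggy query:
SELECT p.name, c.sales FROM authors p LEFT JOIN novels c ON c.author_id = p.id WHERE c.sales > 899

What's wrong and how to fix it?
Bug: A WHERE condition on the right-hand table after LEFT JOIN drops unmatched parents

Fix: Put 'c.sales > 899' in the JOIN's ON clause instead of WHERE

Corrected query:
SELECT p.name, c.sales FROM authors p LEFT JOIN novels c ON c.author_id = p.id AND c.sales > 899

Result:
name   | sales
-------+------
Borges | 16685
Borges | 32963
Borges | 41016
Orwell | NULL 
Asimov | 26355
Asimov | 31816
Asimov | 42812
Asimov | 67905
Asimov | 72632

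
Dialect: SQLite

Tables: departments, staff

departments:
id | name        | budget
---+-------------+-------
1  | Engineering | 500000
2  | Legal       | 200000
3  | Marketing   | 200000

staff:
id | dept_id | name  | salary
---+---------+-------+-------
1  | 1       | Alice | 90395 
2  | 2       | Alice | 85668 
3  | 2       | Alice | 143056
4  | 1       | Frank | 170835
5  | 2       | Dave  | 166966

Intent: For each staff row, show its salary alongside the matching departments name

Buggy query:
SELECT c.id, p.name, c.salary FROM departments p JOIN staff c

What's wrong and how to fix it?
Bug: Missing join condition: each staff row is matched to all departments rows instead of just its own

Fix: Specify the join condition linking the foreign key to the parent id

Corrected query:
SELECT c.id, p.name, c.salary FROM departments p JOIN staff c ON c.dept_id = p.id

Result:
id | name        | salary
---+-------------+-------
1  | Engineering | 90395 
2  | Legal       | 85668 
3  | Legal       | 143056
4  | Engineering | 170835
5  | Legal       | 166966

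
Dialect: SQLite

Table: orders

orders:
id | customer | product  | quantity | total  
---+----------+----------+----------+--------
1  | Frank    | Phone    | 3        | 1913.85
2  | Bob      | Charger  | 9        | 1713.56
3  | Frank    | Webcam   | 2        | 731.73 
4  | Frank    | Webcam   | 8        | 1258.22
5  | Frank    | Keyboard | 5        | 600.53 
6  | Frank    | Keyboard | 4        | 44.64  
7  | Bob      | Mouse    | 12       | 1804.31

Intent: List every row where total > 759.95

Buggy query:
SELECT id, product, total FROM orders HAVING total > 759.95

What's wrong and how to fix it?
Bug: This is a non-aggregate query (no GROUP BY, no aggregates), so in SQLite the HAVING clause is invalid here; a row-level condition belongs in WHERE

Fix: Use WHERE for row-level filtering

Corrected query:
SELECT id, product, total FROM orders WHERE total > 759.95

Result:
id | product | total  
---+---------+--------
1  | Phone   | 1913.85
2  | Charger | 1713.56
4  | Webcam  | 1258.22
7  | Mouse   | 1804.31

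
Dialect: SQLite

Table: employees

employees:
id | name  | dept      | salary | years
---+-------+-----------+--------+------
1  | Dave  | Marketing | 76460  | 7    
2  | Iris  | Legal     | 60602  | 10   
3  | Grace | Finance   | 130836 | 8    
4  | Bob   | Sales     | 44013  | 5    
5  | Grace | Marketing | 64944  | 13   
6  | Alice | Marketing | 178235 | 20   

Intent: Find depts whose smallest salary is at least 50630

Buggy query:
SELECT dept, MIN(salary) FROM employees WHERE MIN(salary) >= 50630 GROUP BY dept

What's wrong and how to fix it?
Bug: MIN() in WHERE is a misuse of aggregate

Fix: Use HAVING for the per-group MIN condition

Corrected query:
SELECT dept, MIN(salary) FROM employees GROUP BY dept HAVING MIN(salary) >= 50630

Result:
dept      | MIN(salary)
----------+------------
Finance   | 130836     
Legal     | 60602      
Marketing | 64944      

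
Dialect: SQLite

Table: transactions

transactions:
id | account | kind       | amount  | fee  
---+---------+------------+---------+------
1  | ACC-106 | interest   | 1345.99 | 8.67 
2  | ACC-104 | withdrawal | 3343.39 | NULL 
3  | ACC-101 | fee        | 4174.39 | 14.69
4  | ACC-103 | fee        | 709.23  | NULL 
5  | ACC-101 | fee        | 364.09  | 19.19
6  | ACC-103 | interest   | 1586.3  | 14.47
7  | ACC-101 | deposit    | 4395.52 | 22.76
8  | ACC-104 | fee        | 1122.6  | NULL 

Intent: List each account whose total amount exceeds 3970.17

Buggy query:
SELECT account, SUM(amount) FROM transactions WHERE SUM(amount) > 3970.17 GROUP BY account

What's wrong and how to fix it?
Bug: SUM(amount) is an aggregate, but WHERE filters rows before aggregation

Fix: Move the aggregate condition to a HAVING clause

Corrected query:
SELECT account, SUM(amount) FROM transactions GROUP BY account HAVING SUM(amount) > 3970.17

Result:
account | SUM(amount)
--------+------------
ACC-101 | 8934       
ACC-104 | 4465.99    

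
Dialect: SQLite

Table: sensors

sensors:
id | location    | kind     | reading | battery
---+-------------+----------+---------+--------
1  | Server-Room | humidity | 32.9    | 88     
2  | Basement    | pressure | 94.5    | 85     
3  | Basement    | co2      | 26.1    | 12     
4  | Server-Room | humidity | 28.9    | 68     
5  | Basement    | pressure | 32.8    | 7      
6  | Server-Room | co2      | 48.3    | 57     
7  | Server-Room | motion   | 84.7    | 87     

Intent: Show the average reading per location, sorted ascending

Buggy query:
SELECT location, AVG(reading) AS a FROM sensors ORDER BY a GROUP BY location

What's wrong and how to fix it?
Bug: GROUP BY must precede ORDER BY

Fix: Reorder: SELECT … FROM … GROUP BY … ORDER BY …

Corrected query:
SELECT location, AVG(reading) AS a FROM sensors GROUP BY location ORDER BY a

Result:
location    | a        
------------+----------
Server-Room | 48.7     
Basement    | 51.133333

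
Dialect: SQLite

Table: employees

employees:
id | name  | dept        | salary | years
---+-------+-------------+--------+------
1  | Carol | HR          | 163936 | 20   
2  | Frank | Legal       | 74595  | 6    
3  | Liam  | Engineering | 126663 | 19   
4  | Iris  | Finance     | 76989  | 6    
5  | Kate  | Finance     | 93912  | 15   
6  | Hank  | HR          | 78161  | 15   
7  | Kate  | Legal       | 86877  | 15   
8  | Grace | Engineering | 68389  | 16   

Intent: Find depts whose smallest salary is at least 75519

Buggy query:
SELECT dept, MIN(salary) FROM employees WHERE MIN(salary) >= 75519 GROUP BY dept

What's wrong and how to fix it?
Bug: Aggregates like MIN are computed per group after WHERE runs

Fix: Use HAVING for the per-group MIN condition

Corrected query:
SELECT dept, MIN(salary) FROM employees GROUP BY dept HAVING MIN(salary) >= 75519

Result:
dept    | MIN(salary)
--------+------------
Finance | 76989      
HR      | 78161      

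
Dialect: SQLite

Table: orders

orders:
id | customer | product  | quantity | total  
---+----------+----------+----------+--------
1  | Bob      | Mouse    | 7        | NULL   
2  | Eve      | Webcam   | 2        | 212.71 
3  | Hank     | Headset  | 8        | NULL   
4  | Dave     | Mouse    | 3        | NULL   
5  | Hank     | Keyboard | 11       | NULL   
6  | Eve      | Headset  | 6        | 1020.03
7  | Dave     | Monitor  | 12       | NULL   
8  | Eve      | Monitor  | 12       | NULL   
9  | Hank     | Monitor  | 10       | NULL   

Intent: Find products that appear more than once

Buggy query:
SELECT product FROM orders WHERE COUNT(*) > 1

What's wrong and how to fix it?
Bug: WHERE can't reference COUNT(*); aggregates are computed after WHERE

Fix: GROUP BY product, then filter groups with HAVING COUNT(*) > 1

Corrected query:
SELECT product FROM orders GROUP BY product HAVING COUNT(*) > 1

Result:
product
-------
Headset
Monitor
Mouse  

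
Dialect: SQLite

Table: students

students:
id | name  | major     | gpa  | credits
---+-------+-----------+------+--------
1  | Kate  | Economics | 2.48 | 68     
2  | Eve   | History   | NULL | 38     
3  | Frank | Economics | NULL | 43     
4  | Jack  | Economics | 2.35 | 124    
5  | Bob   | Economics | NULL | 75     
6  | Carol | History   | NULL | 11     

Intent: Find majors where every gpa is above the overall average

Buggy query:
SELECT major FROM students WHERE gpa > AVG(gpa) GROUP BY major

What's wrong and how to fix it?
Bug: AVG() is an aggregate; it can't sit directly in WHERE

Fix: Compute the overall average in a scalar subquery and compare each group's MIN against it in HAVING

Corrected query:
SELECT major FROM students GROUP BY major HAVING MIN(gpa) > (SELECT AVG(gpa) FROM students)

Result:
(no rows)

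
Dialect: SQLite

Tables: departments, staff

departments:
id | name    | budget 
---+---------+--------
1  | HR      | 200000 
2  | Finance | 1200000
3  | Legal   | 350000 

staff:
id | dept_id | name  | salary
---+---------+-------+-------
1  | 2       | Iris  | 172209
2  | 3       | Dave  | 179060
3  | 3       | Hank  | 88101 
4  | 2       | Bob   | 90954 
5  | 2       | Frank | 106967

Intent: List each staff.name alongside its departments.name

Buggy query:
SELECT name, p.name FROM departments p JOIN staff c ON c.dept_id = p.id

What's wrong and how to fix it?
Bug: 'name' exists in both joined tables, so the database can't tell which one is meant

Fix: Prefix ambiguous columns with the table alias

Corrected query:
SELECT c.name, p.name FROM departments p JOIN staff c ON c.dept_id = p.id

Result:
name  | name   
------+--------
Iris  | Finance
Dave  | Legal  
Hank  | Legal  
Bob   | Finance
Frank | Finance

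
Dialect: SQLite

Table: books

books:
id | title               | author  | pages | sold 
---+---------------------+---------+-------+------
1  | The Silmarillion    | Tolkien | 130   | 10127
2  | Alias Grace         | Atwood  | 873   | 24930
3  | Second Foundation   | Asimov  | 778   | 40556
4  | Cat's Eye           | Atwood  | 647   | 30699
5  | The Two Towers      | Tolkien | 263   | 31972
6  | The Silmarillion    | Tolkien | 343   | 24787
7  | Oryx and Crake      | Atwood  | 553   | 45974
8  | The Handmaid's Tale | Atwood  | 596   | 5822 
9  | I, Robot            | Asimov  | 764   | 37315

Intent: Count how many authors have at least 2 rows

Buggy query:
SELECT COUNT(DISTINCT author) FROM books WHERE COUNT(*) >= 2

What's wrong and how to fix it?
Bug: COUNT(*) cannot appear in WHERE; the per-group count doesn't exist yet

Fix: Use a subquery that GROUPs and filters with HAVING, then count its rows

Corrected query:
SELECT COUNT(*) FROM (SELECT author FROM books GROUP BY author HAVING COUNT(*) >= 2)

Result:
COUNT(*)
--------
3       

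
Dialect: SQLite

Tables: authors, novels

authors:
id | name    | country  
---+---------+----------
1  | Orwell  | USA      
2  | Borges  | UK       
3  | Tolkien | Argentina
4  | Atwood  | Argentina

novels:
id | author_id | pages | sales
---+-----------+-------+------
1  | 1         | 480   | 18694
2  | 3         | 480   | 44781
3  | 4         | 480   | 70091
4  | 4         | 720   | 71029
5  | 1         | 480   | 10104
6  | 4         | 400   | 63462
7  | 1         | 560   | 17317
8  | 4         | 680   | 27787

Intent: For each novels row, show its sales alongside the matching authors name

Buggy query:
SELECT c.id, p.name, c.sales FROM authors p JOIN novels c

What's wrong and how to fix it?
Bug: Missing join condition: each novels row is matched to all authors rows instead of just its own

Fix: Add ON c.author_id = p.id to the JOIN

Corrected query:
SELECT c.id, p.name, c.sales FROM authors p JOIN novels c ON c.author_id = p.id

Result:
id | name    | sales
---+---------+------
1  | Orwell  | 18694
2  | Tolkien | 44781
3  | Atwood  | 70091
4  | Atwood  | 71029
5  | Orwell  | 10104
6  | Atwood  | 63462
7  | Orwell  | 17317
8  | Atwood  | 27787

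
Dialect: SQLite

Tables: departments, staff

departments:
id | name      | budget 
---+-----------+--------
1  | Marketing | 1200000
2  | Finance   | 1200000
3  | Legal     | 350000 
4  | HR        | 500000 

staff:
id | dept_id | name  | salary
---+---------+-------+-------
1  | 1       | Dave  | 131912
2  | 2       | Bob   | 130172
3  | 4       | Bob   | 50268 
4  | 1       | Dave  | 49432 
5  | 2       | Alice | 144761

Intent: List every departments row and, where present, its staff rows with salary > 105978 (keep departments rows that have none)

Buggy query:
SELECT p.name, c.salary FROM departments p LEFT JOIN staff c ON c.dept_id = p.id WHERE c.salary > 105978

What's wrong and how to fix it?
Bug: A WHERE condition on the right-hand table after LEFT JOIN drops unmatched parents

Fix: Move the right-table condition into the ON clause so unmatched parents are kept

Corrected query:
SELECT p.name, c.salary FROM departments p LEFT JOIN staff c ON c.dept_id = p.id AND c.salary > 105978

Result:
name      | salary
----------+-------
Marketing | 131912
Finance   | 130172
Finance   | 144761
Legal     | NULL  
HR        | NULL  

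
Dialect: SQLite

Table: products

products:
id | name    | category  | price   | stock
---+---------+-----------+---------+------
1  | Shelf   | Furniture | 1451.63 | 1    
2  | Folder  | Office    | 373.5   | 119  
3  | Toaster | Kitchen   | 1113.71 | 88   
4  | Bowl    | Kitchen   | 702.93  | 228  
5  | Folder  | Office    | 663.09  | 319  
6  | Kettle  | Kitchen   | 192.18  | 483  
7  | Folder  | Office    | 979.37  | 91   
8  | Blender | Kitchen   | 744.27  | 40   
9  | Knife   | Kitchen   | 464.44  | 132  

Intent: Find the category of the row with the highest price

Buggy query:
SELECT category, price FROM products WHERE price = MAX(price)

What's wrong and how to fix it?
Bug: WHERE is evaluated per row; an aggregate over the whole table isn't defined there

Fix: Use a subquery: WHERE price = (SELECT MAX(price) FROM products)

Corrected query:
SELECT category, price FROM products WHERE price = (SELECT MAX(price) FROM products)

Result:
category  | price  
----------+--------
Furniture | 1451.63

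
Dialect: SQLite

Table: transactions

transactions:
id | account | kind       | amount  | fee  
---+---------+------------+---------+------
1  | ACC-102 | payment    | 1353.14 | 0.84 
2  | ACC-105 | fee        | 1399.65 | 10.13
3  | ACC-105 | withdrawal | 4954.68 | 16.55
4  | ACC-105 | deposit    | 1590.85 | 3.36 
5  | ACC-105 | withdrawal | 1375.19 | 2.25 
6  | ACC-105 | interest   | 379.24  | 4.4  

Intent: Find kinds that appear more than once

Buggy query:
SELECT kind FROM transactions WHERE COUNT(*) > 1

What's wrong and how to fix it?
Bug: COUNT(*) is an aggregate and cannot be used in WHERE

Fix: Group first, then use HAVING for the count condition

Corrected query:
SELECT kind FROM transactions GROUP BY kind HAVING COUNT(*) > 1

Result:
kind      
----------
withdrawal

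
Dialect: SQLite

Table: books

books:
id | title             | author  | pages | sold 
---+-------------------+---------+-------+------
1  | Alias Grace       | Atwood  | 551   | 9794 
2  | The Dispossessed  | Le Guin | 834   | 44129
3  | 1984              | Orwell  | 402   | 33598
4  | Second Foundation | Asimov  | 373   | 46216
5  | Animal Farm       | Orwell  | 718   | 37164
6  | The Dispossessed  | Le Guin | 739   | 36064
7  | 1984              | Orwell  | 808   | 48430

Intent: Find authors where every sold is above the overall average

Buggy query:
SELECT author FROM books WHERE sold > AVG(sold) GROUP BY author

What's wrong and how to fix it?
Bug: WHERE evaluates per row before aggregation, so AVG() is unavailable

Fix: Use a subquery for AVG and a HAVING MIN(...) filter so the condition holds for every row in the group

Corrected query:
SELECT author FROM books GROUP BY author HAVING MIN(sold) > (SELECT AVG(sold) FROM books)

Result:
author
------
Asimov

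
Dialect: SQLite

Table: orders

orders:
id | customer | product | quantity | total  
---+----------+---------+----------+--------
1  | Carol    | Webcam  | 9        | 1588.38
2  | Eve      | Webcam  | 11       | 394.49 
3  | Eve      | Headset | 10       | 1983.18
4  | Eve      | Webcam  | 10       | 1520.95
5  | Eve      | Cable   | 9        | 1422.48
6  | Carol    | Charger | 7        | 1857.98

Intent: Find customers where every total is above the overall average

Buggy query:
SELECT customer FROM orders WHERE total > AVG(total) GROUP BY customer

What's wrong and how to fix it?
Bug: AVG() is an aggregate; it can't sit directly in WHERE

Fix: Compute the overall average in a scalar subquery and compare each group's MIN against it in HAVING

Corrected query:
SELECT customer FROM orders GROUP BY customer HAVING MIN(total) > (SELECT AVG(total) FROM orders)

Result:
customer
--------
Carol   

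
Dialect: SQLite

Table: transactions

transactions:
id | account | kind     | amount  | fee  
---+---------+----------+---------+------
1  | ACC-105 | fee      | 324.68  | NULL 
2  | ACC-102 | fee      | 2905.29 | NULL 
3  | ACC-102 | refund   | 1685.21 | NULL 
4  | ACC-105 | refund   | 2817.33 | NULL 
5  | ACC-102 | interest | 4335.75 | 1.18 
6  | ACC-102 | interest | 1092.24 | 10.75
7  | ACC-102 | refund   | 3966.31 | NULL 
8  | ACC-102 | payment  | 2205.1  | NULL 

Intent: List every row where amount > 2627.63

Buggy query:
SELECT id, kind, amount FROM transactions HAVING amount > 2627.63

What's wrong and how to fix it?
Bug: This is a non-aggregate query (no GROUP BY, no aggregates), so in SQLite the HAVING clause is invalid here; a row-level condition belongs in WHERE

Fix: Use WHERE for row-level filtering

Corrected query:
SELECT id, kind, amount FROM transactions WHERE amount > 2627.63

Result:
id | kind     | amount 
---+----------+--------
2  | fee      | 2905.29
4  | refund   | 2817.33
5  | interest | 4335.75
7  | refund   | 3966.31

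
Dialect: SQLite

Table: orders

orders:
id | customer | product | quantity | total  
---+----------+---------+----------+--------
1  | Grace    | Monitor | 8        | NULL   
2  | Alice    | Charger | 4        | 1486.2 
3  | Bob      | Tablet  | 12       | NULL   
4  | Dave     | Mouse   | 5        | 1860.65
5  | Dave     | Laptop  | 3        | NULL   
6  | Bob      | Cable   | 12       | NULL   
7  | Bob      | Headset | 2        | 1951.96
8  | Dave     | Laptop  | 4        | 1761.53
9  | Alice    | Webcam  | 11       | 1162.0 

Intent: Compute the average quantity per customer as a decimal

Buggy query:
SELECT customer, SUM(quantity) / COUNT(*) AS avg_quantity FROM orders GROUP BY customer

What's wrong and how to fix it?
Bug: Both operands are integers, so '/' performs integer division and truncates

Fix: Cast one side to REAL so the division keeps the fractional part

Corrected query:
SELECT customer, SUM(quantity) * 1.0 / COUNT(*) AS avg_quantity FROM orders GROUP BY customer

Result:
customer | avg_quantity
---------+-------------
Alice    | 7.5         
Bob      | 8.666667    
Dave     | 4           
Grace    | 8           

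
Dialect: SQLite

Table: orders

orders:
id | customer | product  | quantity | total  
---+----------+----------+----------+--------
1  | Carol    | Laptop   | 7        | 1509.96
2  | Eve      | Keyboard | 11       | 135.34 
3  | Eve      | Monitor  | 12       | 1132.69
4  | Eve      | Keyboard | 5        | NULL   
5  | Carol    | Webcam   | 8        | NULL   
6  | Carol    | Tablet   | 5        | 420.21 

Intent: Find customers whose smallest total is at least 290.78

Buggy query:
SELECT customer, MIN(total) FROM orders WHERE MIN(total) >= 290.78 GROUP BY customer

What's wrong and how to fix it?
Bug: MIN() in WHERE is a misuse of aggregate

Fix: Use HAVING for the per-group MIN condition

Corrected query:
SELECT customer, MIN(total) FROM orders GROUP BY customer HAVING MIN(total) >= 290.78

Result:
customer | MIN(total)
---------+-----------
Carol    | 420.21    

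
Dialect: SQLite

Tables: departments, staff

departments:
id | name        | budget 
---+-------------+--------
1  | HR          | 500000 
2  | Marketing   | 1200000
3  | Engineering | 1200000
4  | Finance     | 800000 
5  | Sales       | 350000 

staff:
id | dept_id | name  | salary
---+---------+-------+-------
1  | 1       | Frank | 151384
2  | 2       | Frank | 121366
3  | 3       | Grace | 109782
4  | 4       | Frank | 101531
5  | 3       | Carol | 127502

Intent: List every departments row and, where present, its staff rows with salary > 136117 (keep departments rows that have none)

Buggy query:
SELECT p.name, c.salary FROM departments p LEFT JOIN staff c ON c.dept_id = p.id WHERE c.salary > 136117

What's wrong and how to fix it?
Bug: A WHERE condition on the right-hand table after LEFT JOIN drops unmatched parents

Fix: Move the right-table condition into the ON clause so unmatched parents are kept

Corrected query:
SELECT p.name, c.salary FROM departments p LEFT JOIN staff c ON c.dept_id = p.id AND c.salary > 136117

Result:
name        | salary
------------+-------
HR          | 151384
Marketing   | NULL  
Engineering | NULL  
Finance     | NULL  
Sales       | NULL  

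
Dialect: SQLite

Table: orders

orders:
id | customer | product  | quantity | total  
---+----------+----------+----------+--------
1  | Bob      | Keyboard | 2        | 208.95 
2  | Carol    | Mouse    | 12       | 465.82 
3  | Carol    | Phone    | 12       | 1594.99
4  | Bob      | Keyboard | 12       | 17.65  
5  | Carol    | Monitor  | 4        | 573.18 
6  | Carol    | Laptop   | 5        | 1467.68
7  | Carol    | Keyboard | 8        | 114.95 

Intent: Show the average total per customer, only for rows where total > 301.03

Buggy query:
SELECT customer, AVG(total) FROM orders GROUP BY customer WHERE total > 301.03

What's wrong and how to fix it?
Bug: Row-level WHERE must come before GROUP BY in the clause order

Fix: Place WHERE between FROM and GROUP BY

Corrected query:
SELECT customer, AVG(total) FROM orders WHERE total > 301.03 GROUP BY customer

Result:
customer | AVG(total)
---------+-----------
Carol    | 1025.4175 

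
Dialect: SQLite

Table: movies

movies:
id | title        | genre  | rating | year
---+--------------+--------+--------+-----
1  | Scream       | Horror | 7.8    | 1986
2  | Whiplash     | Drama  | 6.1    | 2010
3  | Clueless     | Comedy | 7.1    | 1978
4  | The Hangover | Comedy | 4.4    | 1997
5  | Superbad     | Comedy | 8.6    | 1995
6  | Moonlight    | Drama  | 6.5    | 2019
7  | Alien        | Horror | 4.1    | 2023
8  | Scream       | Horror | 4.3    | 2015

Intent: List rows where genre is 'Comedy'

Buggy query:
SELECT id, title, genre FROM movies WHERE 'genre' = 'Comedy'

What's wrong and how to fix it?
Bug: 'genre' in single quotes is a string literal, not the column; the comparison is literal-vs-literal and never true

Fix: Reference the column as genre without single quotes

Corrected query:
SELECT id, title, genre FROM movies WHERE genre = 'Comedy'

Result:
id | title        | genre 
---+--------------+-------
3  | Clueless     | Comedy
4  | The Hangover | Comedy
5  | Superbad     | Comedy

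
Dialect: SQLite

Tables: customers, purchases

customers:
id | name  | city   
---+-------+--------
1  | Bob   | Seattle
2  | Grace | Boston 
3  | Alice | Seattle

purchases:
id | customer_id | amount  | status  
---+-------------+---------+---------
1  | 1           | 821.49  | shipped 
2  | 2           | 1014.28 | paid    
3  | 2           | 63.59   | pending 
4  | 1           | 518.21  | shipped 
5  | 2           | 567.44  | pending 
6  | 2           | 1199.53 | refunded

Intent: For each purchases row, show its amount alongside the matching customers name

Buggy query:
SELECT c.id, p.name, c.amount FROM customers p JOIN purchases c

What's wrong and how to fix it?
Bug: Missing join condition: each purchases row is matched to all customers rows instead of just its own

Fix: Add ON c.customer_id = p.id to the JOIN

Corrected query:
SELECT c.id, p.name, c.amount FROM customers p JOIN purchases c ON c.customer_id = p.id

Result:
id | name  | amount 
---+-------+--------
1  | Bob   | 821.49 
2  | Grace | 1014.28
3  | Grace | 63.59  
4  | Bob   | 518.21 
5  | Grace | 567.44 
6  | Grace | 1199.53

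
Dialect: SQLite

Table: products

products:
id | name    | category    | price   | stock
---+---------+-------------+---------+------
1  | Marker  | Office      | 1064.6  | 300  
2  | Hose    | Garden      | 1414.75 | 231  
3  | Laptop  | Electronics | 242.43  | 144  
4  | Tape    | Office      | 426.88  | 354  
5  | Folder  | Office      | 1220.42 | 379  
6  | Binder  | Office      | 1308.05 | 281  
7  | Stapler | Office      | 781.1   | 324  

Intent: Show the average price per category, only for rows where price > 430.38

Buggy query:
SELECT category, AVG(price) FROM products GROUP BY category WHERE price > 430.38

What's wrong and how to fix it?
Bug: WHERE cannot follow GROUP BY

Fix: Move the WHERE clause before GROUP BY

Corrected query:
SELECT category, AVG(price) FROM products WHERE price > 430.38 GROUP BY category

Result:
category | AVG(price)
---------+-----------
Garden   | 1414.75   
Office   | 1093.5425 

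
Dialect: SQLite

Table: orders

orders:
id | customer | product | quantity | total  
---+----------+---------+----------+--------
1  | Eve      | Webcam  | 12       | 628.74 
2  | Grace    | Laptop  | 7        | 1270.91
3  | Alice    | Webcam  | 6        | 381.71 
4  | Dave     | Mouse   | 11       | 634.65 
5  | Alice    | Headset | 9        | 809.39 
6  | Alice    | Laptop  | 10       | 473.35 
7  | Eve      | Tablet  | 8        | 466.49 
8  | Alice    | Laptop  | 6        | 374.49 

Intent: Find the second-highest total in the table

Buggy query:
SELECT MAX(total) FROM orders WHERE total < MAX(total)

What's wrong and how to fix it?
Bug: The inner MAX is an aggregate inside WHERE, which is not allowed

Fix: Put the inner MAX in a scalar subquery

Corrected query:
SELECT MAX(total) FROM orders WHERE total < (SELECT MAX(total) FROM orders)

Result:
MAX(total)
----------
809.39    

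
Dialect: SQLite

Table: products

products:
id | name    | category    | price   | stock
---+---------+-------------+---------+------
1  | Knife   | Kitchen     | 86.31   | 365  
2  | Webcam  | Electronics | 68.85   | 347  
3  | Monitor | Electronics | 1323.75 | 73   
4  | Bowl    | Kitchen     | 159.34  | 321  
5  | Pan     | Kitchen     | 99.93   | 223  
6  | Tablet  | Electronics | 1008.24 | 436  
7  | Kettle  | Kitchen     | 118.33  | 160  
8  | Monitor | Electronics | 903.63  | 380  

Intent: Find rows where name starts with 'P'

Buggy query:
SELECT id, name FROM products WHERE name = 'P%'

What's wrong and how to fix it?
Bug: Wildcards only work with LIKE; '=' treats '%' as a literal character

Fix: Use LIKE for wildcard pattern matching

Corrected query:
SELECT id, name FROM products WHERE name LIKE 'P%'

Result:
id | name
---+-----
5  | Pan 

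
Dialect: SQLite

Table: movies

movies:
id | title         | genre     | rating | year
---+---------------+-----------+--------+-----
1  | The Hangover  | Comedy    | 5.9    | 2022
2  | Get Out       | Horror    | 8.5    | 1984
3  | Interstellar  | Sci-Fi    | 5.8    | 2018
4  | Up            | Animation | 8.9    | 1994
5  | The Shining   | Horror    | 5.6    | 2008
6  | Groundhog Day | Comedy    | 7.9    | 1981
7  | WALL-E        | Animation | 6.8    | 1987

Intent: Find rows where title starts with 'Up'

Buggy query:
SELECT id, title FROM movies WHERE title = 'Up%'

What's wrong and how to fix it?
Bug: '=' compares the literal string including the % character; pattern matching needs LIKE

Fix: Use LIKE for wildcard pattern matching

Corrected query:
SELECT id, title FROM movies WHERE title LIKE 'Up%'

Result:
id | title
---+------
4  | Up   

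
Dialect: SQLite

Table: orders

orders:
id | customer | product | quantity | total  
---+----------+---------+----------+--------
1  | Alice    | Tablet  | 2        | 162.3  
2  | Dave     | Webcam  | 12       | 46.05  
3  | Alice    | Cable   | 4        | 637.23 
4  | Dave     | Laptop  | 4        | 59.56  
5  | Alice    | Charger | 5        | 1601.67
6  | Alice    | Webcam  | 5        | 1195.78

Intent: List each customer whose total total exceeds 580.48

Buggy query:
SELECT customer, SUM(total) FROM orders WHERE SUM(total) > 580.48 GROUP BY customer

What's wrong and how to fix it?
Bug: Aggregate functions cannot appear in a WHERE clause

Fix: Move the aggregate condition to a HAVING clause

Corrected query:
SELECT customer, SUM(total) FROM orders GROUP BY customer HAVING SUM(total) > 580.48

Result:
customer | SUM(total)
---------+-----------
Alice    | 3596.98   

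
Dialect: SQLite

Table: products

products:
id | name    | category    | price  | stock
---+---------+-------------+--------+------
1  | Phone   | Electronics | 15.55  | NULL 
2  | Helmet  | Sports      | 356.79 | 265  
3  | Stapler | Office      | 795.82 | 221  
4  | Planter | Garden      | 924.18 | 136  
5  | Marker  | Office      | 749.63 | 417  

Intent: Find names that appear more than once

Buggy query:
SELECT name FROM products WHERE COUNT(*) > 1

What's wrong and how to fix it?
Bug: COUNT(*) is an aggregate and cannot be used in WHERE

Fix: Group first, then use HAVING for the count condition

Corrected query:
SELECT name FROM products GROUP BY name HAVING COUNT(*) > 1

Result:
(no rows)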